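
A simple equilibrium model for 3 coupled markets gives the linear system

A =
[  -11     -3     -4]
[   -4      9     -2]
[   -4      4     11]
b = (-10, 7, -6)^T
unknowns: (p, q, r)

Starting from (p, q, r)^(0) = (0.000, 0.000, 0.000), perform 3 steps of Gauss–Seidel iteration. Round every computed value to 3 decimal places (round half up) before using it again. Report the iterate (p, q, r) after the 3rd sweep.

Iteration 1:
  p = (-10 - (-3)·0.000 - (-4)·0.000) / (-11) = 0.909
  q = (7 - (-4)·0.909 - (-2)·0.000) / (9) = 1.182
  r = (-6 - (-4)·0.909 - (4)·1.182) / (11) = -0.645
Iteration 2:
  p = (-10 - (-3)·1.182 - (-4)·-0.645) / (-11) = 0.821
  q = (7 - (-4)·0.821 - (-2)·-0.645) / (9) = 0.999
  r = (-6 - (-4)·0.821 - (4)·0.999) / (11) = -0.610
Iteration 3:
  p = (-10 - (-3)·0.999 - (-4)·-0.610) / (-11) = 0.858
  q = (7 - (-4)·0.858 - (-2)·-0.610) / (9) = 1.024
  r = (-6 - (-4)·0.858 - (4)·1.024) / (11) = -0.606

(0.858, 1.024, -0.606)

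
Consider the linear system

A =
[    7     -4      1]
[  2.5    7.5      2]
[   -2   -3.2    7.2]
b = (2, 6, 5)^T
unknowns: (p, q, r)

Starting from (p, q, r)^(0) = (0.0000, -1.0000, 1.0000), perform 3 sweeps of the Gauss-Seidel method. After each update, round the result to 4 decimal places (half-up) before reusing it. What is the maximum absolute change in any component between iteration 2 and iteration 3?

0.1871

Iteration 1:
  p = (2 - (-4)·-1.0000 - (1)·1.0000) / (7) = -0.4286
  q = (6 - (2.5)·-0.4286 - (2)·1.0000) / (7.5) = 0.6762
  r = (5 - (-2)·-0.4286 - (-3.2)·0.6762) / (7.2) = 0.8759
Iteration 2:
  p = (2 - (-4)·0.6762 - (1)·0.8759) / (7) = 0.5470
  q = (6 - (2.5)·0.5470 - (2)·0.8759) / (7.5) = 0.3841
  r = (5 - (-2)·0.5470 - (-3.2)·0.3841) / (7.2) = 1.0171
Iteration 3:
  p = (2 - (-4)·0.3841 - (1)·1.0171) / (7) = 0.3599
  q = (6 - (2.5)·0.3599 - (2)·1.0171) / (7.5) = 0.4088
  r = (5 - (-2)·0.3599 - (-3.2)·0.4088) / (7.2) = 0.9761
Change: (-0.1871, 0.0247, -0.0410) → max |·| = 0.1871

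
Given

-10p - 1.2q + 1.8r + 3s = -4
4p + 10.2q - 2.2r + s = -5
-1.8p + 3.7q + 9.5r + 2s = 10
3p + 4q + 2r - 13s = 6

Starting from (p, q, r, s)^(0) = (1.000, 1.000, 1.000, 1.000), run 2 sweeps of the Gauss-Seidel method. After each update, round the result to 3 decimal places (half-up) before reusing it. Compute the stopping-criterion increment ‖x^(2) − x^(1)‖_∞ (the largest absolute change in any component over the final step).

Iteration 1:
  p = (-4 - (-1.2)·1.000 - (1.8)·1.000 - (3)·1.000) / (-10) = 0.760
  q = (-5 - (4)·0.760 - (-2.2)·1.000 - (1)·1.000) / (10.2) = -0.671
  r = (10 - (-1.8)·0.760 - (3.7)·-0.671 - (2)·1.000) / (9.5) = 1.247
  s = (6 - (3)·0.760 - (4)·-0.671 - (2)·1.247) / (-13) = -0.301
Iteration 2:
  p = (-4 - (-1.2)·-0.671 - (1.8)·1.247 - (3)·-0.301) / (-10) = 0.615
  q = (-5 - (4)·0.615 - (-2.2)·1.247 - (1)·-0.301) / (10.2) = -0.433
  r = (10 - (-1.8)·0.615 - (3.7)·-0.433 - (2)·-0.301) / (9.5) = 1.401
  s = (6 - (3)·0.615 - (4)·-0.433 - (2)·1.401) / (-13) = -0.237
Change: (-0.145, 0.238, 0.154, 0.064) → max |·| = 0.238

0.238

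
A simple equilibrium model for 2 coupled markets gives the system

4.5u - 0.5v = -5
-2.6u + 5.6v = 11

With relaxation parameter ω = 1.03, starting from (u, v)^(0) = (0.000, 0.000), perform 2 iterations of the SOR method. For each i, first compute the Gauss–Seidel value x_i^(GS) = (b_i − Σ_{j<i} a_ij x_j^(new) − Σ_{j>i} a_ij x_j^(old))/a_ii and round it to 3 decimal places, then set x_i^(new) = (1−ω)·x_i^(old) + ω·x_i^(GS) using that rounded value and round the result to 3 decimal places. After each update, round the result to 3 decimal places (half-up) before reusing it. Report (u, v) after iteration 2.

(-0.941, 1.529)

Iteration 1:
  u: GS value = (-5 - (-0.5)·0.000) / (4.5) = -1.111;  u ← (1−ω)·0.000 + ω·-1.111 = -1.144
  v: GS value = (11 - (-2.6)·-1.144) / (5.6) = 1.433;  v ← (1−ω)·0.000 + ω·1.433 = 1.476
Iteration 2:
  u: GS value = (-5 - (-0.5)·1.476) / (4.5) = -0.947;  u ← (1−ω)·-1.144 + ω·-0.947 = -0.941
  v: GS value = (11 - (-2.6)·-0.941) / (5.6) = 1.527;  v ← (1−ω)·1.476 + ω·1.527 = 1.529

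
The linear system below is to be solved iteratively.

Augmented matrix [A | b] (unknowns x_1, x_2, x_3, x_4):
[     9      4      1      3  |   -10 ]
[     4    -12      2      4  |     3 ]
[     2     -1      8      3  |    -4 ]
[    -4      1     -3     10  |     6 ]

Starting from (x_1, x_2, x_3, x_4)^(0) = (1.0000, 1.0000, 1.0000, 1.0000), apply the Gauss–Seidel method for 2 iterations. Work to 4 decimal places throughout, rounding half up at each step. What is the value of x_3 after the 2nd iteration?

Iteration 1:
  x_1 = (-10 - (4)·1.0000 - (1)·1.0000 - (3)·1.0000) / (9) = -2.0000
  x_2 = (3 - (4)·-2.0000 - (2)·1.0000 - (4)·1.0000) / (-12) = -0.4167
  x_3 = (-4 - (2)·-2.0000 - (-1)·-0.4167 - (3)·1.0000) / (8) = -0.4271
  x_4 = (6 - (-4)·-2.0000 - (1)·-0.4167 - (-3)·-0.4271) / (10) = -0.2865
Iteration 2:
  x_1 = (-10 - (4)·-0.4167 - (1)·-0.4271 - (3)·-0.2865) / (9) = -0.7830
  x_2 = (3 - (4)·-0.7830 - (2)·-0.4271 - (4)·-0.2865) / (-12) = -0.6777
  x_3 = (-4 - (2)·-0.7830 - (-1)·-0.6777 - (3)·-0.2865) / (8) = -0.2815
  x_4 = (6 - (-4)·-0.7830 - (1)·-0.6777 - (-3)·-0.2815) / (10) = 0.2701

-0.2815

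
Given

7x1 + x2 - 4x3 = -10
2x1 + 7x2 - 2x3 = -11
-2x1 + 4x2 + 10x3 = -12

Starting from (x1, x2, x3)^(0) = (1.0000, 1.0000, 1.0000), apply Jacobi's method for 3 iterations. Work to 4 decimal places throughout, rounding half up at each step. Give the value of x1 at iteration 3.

-1.6286

Iteration 1:
  x1 = (-10 - (1)·1.0000 - (-4)·1.0000) / (7) = -1.0000
  x2 = (-11 - (2)·1.0000 - (-2)·1.0000) / (7) = -1.5714
  x3 = (-12 - (-2)·1.0000 - (4)·1.0000) / (10) = -1.4000
Iteration 2:
  x1 = (-10 - (1)·-1.5714 - (-4)·-1.4000) / (7) = -2.0041
  x2 = (-11 - (2)·-1.0000 - (-2)·-1.4000) / (7) = -1.6857
  x3 = (-12 - (-2)·-1.0000 - (4)·-1.5714) / (10) = -0.7714
Iteration 3:
  x1 = (-10 - (1)·-1.6857 - (-4)·-0.7714) / (7) = -1.6286
  x2 = (-11 - (2)·-2.0041 - (-2)·-0.7714) / (7) = -1.2192
  x3 = (-12 - (-2)·-2.0041 - (4)·-1.6857) / (10) = -0.9265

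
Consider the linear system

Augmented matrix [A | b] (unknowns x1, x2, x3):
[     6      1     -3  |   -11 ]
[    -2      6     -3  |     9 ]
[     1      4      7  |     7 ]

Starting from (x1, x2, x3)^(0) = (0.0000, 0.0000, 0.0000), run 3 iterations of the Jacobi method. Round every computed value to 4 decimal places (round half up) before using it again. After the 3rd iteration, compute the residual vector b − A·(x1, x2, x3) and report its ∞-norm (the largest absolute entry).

1.1365

Iteration 1:
  x1 = (-11 - (1)·0.0000 - (-3)·0.0000) / (6) = -1.8333
  x2 = (9 - (-2)·0.0000 - (-3)·0.0000) / (6) = 1.5000
  x3 = (7 - (1)·0.0000 - (4)·0.0000) / (7) = 1.0000
Iteration 2:
  x1 = (-11 - (1)·1.5000 - (-3)·1.0000) / (6) = -1.5833
  x2 = (9 - (-2)·-1.8333 - (-3)·1.0000) / (6) = 1.3889
  x3 = (7 - (1)·-1.8333 - (4)·1.5000) / (7) = 0.4048
Iteration 3:
  x1 = (-11 - (1)·1.3889 - (-3)·0.4048) / (6) = -1.8624
  x2 = (9 - (-2)·-1.5833 - (-3)·0.4048) / (6) = 1.1746
  x3 = (7 - (1)·-1.5833 - (4)·1.3889) / (7) = 0.4325
Residual b − A·x = (0.2973, -0.4749, 1.1365); ∞-norm = 1.1365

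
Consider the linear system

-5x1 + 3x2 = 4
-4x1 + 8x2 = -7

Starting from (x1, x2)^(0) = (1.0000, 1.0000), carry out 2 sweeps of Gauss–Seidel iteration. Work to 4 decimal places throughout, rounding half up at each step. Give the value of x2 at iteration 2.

-1.5675

Iteration 1:
  x1 = (4 - (3)·1.0000) / (-5) = -0.2000
  x2 = (-7 - (-4)·-0.2000) / (8) = -0.9750
Iteration 2:
  x1 = (4 - (3)·-0.9750) / (-5) = -1.3850
  x2 = (-7 - (-4)·-1.3850) / (8) = -1.5675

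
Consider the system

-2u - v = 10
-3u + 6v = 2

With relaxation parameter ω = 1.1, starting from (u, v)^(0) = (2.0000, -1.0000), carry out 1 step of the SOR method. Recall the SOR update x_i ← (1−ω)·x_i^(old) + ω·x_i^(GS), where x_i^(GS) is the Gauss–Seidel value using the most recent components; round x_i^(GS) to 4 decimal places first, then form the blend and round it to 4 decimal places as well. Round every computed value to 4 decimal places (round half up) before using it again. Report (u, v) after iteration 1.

(-5.1500, -2.3659)

Iteration 1:
  u: GS value = (10 - (-1)·-1.0000) / (-2) = -4.5000;  u ← (1−ω)·2.0000 + ω·-4.5000 = -5.1500
  v: GS value = (2 - (-3)·-5.1500) / (6) = -2.2417;  v ← (1−ω)·-1.0000 + ω·-2.2417 = -2.3659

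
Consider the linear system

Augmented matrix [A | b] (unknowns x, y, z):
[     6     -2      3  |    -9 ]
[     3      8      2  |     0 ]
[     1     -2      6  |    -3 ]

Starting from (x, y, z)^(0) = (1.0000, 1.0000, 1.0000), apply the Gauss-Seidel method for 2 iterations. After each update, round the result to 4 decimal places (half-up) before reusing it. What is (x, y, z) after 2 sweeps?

(-1.3264, 0.5217, -0.1050)

Iteration 1:
  x = (-9 - (-2)·1.0000 - (3)·1.0000) / (6) = -1.6667
  y = (0 - (3)·-1.6667 - (2)·1.0000) / (8) = 0.3750
  z = (-3 - (1)·-1.6667 - (-2)·0.3750) / (6) = -0.0972
Iteration 2:
  x = (-9 - (-2)·0.3750 - (3)·-0.0972) / (6) = -1.3264
  y = (0 - (3)·-1.3264 - (2)·-0.0972) / (8) = 0.5217
  z = (-3 - (1)·-1.3264 - (-2)·0.5217) / (6) = -0.1050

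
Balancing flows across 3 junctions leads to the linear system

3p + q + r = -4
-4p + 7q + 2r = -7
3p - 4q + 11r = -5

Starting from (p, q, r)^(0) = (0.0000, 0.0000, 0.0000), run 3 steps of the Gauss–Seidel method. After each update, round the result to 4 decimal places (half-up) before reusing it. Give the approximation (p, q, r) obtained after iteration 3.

Iteration 1:
  p = (-4 - (1)·0.0000 - (1)·0.0000) / (3) = -1.3333
  q = (-7 - (-4)·-1.3333 - (2)·0.0000) / (7) = -1.7619
  r = (-5 - (3)·-1.3333 - (-4)·-1.7619) / (11) = -0.7316
Iteration 2:
  p = (-4 - (1)·-1.7619 - (1)·-0.7316) / (3) = -0.5022
  q = (-7 - (-4)·-0.5022 - (2)·-0.7316) / (7) = -1.0779
  r = (-5 - (3)·-0.5022 - (-4)·-1.0779) / (11) = -0.7095
Iteration 3:
  p = (-4 - (1)·-1.0779 - (1)·-0.7095) / (3) = -0.7375
  q = (-7 - (-4)·-0.7375 - (2)·-0.7095) / (7) = -1.2187
  r = (-5 - (3)·-0.7375 - (-4)·-1.2187) / (11) = -0.6966

(-0.7375, -1.2187, -0.6966)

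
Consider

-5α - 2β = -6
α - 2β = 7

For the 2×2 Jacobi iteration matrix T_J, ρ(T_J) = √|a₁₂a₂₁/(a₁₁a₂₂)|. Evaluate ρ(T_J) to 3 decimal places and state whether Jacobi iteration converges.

a₁₂a₂₁/(a₁₁a₂₂) = (-2)·(1) / ((-5)·(-2)) = -0.200000
ρ = √|-0.200000| = √0.200000 = 0.447
ρ < 1, so Jacobi converges

0.447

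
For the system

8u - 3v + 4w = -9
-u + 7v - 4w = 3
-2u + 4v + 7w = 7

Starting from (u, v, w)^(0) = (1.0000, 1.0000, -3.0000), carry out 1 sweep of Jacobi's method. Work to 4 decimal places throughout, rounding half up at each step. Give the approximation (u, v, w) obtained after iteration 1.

(0.7500, -1.1429, 0.7143)

Iteration 1:
  u = (-9 - (-3)·1.0000 - (4)·-3.0000) / (8) = 0.7500
  v = (3 - (-1)·1.0000 - (-4)·-3.0000) / (7) = -1.1429
  w = (7 - (-2)·1.0000 - (4)·1.0000) / (7) = 0.7143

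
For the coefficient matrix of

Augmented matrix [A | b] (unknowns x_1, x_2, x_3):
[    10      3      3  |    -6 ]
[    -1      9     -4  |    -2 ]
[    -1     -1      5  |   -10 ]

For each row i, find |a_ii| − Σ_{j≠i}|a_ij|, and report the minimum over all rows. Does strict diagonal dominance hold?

3

row 1: |10| − (3+3) = 4
row 2: |9| − (1+4) = 4
row 3: |5| − (1+1) = 3
minimum over rows = 3 → strictly diagonally dominant (convergence guaranteed)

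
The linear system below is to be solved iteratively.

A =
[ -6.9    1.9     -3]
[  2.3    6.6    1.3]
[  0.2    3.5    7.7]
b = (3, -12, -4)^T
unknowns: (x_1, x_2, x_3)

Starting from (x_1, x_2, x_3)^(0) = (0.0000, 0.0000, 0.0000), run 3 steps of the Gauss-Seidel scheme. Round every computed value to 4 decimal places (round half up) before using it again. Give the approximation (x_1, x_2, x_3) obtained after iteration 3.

(-0.9383, -1.5299, 0.2003)

Iteration 1:
  x_1 = (3 - (1.9)·0.0000 - (-3)·0.0000) / (-6.9) = -0.4348
  x_2 = (-12 - (2.3)·-0.4348 - (1.3)·0.0000) / (6.6) = -1.6667
  x_3 = (-4 - (0.2)·-0.4348 - (3.5)·-1.6667) / (7.7) = 0.2494
Iteration 2:
  x_1 = (3 - (1.9)·-1.6667 - (-3)·0.2494) / (-6.9) = -1.0022
  x_2 = (-12 - (2.3)·-1.0022 - (1.3)·0.2494) / (6.6) = -1.5181
  x_3 = (-4 - (0.2)·-1.0022 - (3.5)·-1.5181) / (7.7) = 0.1966
Iteration 3:
  x_1 = (3 - (1.9)·-1.5181 - (-3)·0.1966) / (-6.9) = -0.9383
  x_2 = (-12 - (2.3)·-0.9383 - (1.3)·0.1966) / (6.6) = -1.5299
  x_3 = (-4 - (0.2)·-0.9383 - (3.5)·-1.5299) / (7.7) = 0.2003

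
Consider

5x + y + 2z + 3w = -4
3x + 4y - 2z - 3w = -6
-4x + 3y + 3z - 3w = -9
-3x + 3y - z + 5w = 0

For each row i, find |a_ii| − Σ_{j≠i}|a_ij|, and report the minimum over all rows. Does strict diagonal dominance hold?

-7

row 1: |5| − (1+2+3) = -1
row 2: |4| − (3+2+3) = -4
row 3: |3| − (4+3+3) = -7
row 4: |5| − (3+3+1) = -2
minimum over rows = -7 → not strictly diagonally dominant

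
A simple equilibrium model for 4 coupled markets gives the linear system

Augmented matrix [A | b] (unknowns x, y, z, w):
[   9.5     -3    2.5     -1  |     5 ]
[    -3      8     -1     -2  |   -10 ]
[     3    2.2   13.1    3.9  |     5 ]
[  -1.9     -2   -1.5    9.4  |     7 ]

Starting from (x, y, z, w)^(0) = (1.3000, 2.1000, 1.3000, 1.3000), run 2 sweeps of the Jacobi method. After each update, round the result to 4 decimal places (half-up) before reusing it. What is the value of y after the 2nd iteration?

-0.5475

Iteration 1:
  x = (5 - (-3)·2.1000 - (2.5)·1.3000 - (-1)·1.3000) / (9.5) = 0.9842
  y = (-10 - (-3)·1.3000 - (-1)·1.3000 - (-2)·1.3000) / (8) = -0.2750
  z = (5 - (3)·1.3000 - (2.2)·2.1000 - (3.9)·1.3000) / (13.1) = -0.6557
  w = (7 - (-1.9)·1.3000 - (-2)·2.1000 - (-1.5)·1.3000) / (9.4) = 1.6617
Iteration 2:
  x = (5 - (-3)·-0.2750 - (2.5)·-0.6557 - (-1)·1.6617) / (9.5) = 0.7869
  y = (-10 - (-3)·0.9842 - (-1)·-0.6557 - (-2)·1.6617) / (8) = -0.5475
  z = (5 - (3)·0.9842 - (2.2)·-0.2750 - (3.9)·1.6617) / (13.1) = -0.2922
  w = (7 - (-1.9)·0.9842 - (-2)·-0.2750 - (-1.5)·-0.6557) / (9.4) = 0.7805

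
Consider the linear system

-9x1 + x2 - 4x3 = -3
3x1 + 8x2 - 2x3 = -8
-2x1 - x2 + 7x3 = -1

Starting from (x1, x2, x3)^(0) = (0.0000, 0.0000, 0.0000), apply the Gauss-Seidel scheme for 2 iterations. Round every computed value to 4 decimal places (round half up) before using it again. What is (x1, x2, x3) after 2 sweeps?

Iteration 1:
  x1 = (-3 - (1)·0.0000 - (-4)·0.0000) / (-9) = 0.3333
  x2 = (-8 - (3)·0.3333 - (-2)·0.0000) / (8) = -1.1250
  x3 = (-1 - (-2)·0.3333 - (-1)·-1.1250) / (7) = -0.2083
Iteration 2:
  x1 = (-3 - (1)·-1.1250 - (-4)·-0.2083) / (-9) = 0.3009
  x2 = (-8 - (3)·0.3009 - (-2)·-0.2083) / (8) = -1.1649
  x3 = (-1 - (-2)·0.3009 - (-1)·-1.1649) / (7) = -0.2233

(0.3009, -1.1649, -0.2233)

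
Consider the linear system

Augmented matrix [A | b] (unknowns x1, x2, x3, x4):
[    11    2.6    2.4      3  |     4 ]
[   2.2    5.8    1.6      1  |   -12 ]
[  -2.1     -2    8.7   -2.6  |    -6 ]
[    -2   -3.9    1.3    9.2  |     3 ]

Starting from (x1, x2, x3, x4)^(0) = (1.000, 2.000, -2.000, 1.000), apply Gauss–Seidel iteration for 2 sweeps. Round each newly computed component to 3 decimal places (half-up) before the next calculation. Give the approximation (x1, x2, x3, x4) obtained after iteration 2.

Iteration 1:
  x1 = (4 - (2.6)·2.000 - (2.4)·-2.000 - (3)·1.000) / (11) = 0.055
  x2 = (-12 - (2.2)·0.055 - (1.6)·-2.000 - (1)·1.000) / (5.8) = -1.711
  x3 = (-6 - (-2.1)·0.055 - (-2)·-1.711 - (-2.6)·1.000) / (8.7) = -0.771
  x4 = (3 - (-2)·0.055 - (-3.9)·-1.711 - (1.3)·-0.771) / (9.2) = -0.278
Iteration 2:
  x1 = (4 - (2.6)·-1.711 - (2.4)·-0.771 - (3)·-0.278) / (11) = 1.012
  x2 = (-12 - (2.2)·1.012 - (1.6)·-0.771 - (1)·-0.278) / (5.8) = -2.192
  x3 = (-6 - (-2.1)·1.012 - (-2)·-2.192 - (-2.6)·-0.278) / (8.7) = -1.032
  x4 = (3 - (-2)·1.012 - (-3.9)·-2.192 - (1.3)·-1.032) / (9.2) = -0.237

(1.012, -2.192, -1.032, -0.237)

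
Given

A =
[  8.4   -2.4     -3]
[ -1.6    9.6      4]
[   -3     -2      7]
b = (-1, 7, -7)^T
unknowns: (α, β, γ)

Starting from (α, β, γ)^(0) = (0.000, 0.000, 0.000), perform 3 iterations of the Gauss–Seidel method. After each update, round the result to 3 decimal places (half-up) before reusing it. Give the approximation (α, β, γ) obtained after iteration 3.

Iteration 1:
  α = (-1 - (-2.4)·0.000 - (-3)·0.000) / (8.4) = -0.119
  β = (7 - (-1.6)·-0.119 - (4)·0.000) / (9.6) = 0.709
  γ = (-7 - (-3)·-0.119 - (-2)·0.709) / (7) = -0.848
Iteration 2:
  α = (-1 - (-2.4)·0.709 - (-3)·-0.848) / (8.4) = -0.219
  β = (7 - (-1.6)·-0.219 - (4)·-0.848) / (9.6) = 1.046
  γ = (-7 - (-3)·-0.219 - (-2)·1.046) / (7) = -0.795
Iteration 3:
  α = (-1 - (-2.4)·1.046 - (-3)·-0.795) / (8.4) = -0.104
  β = (7 - (-1.6)·-0.104 - (4)·-0.795) / (9.6) = 1.043
  γ = (-7 - (-3)·-0.104 - (-2)·1.043) / (7) = -0.747

(-0.104, 1.043, -0.747)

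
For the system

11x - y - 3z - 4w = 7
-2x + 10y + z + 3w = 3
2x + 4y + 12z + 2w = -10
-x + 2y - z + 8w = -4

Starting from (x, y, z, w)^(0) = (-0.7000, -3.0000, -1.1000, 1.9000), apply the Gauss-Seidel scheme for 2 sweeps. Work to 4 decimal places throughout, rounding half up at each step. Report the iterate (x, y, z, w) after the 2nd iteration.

Iteration 1:
  x = (7 - (-1)·-3.0000 - (-3)·-1.1000 - (-4)·1.9000) / (11) = 0.7545
  y = (3 - (-2)·0.7545 - (1)·-1.1000 - (3)·1.9000) / (10) = -0.0091
  z = (-10 - (2)·0.7545 - (4)·-0.0091 - (2)·1.9000) / (12) = -1.2727
  w = (-4 - (-1)·0.7545 - (2)·-0.0091 - (-1)·-1.2727) / (8) = -0.5625
Iteration 2:
  x = (7 - (-1)·-0.0091 - (-3)·-1.2727 - (-4)·-0.5625) / (11) = 0.0839
  y = (3 - (-2)·0.0839 - (1)·-1.2727 - (3)·-0.5625) / (10) = 0.6128
  z = (-10 - (2)·0.0839 - (4)·0.6128 - (2)·-0.5625) / (12) = -0.9578
  w = (-4 - (-1)·0.0839 - (2)·0.6128 - (-1)·-0.9578) / (8) = -0.7624

(0.0839, 0.6128, -0.9578, -0.7624)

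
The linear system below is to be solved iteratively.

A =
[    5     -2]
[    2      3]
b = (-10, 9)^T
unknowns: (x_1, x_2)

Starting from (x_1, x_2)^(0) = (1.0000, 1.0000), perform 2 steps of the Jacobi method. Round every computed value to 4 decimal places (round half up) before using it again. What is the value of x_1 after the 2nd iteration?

Iteration 1:
  x_1 = (-10 - (-2)·1.0000) / (5) = -1.6000
  x_2 = (9 - (2)·1.0000) / (3) = 2.3333
Iteration 2:
  x_1 = (-10 - (-2)·2.3333) / (5) = -1.0667
  x_2 = (9 - (2)·-1.6000) / (3) = 4.0667

-1.0667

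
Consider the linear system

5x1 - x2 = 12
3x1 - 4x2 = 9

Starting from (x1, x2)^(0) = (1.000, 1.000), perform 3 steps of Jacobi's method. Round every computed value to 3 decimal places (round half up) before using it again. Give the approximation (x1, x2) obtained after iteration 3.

(2.340, -0.675)

Iteration 1:
  x1 = (12 - (-1)·1.000) / (5) = 2.600
  x2 = (9 - (3)·1.000) / (-4) = -1.500
Iteration 2:
  x1 = (12 - (-1)·-1.500) / (5) = 2.100
  x2 = (9 - (3)·2.600) / (-4) = -0.300
Iteration 3:
  x1 = (12 - (-1)·-0.300) / (5) = 2.340
  x2 = (9 - (3)·2.100) / (-4) = -0.675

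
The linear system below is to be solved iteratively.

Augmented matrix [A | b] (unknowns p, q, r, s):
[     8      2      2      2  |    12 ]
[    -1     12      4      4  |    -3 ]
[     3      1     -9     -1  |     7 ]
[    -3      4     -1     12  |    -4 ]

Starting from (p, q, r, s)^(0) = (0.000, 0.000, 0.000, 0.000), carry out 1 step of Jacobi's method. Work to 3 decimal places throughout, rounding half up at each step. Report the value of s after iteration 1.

-0.333

Iteration 1:
  p = (12 - (2)·0.000 - (2)·0.000 - (2)·0.000) / (8) = 1.500
  q = (-3 - (-1)·0.000 - (4)·0.000 - (4)·0.000) / (12) = -0.250
  r = (7 - (3)·0.000 - (1)·0.000 - (-1)·0.000) / (-9) = -0.778
  s = (-4 - (-3)·0.000 - (4)·0.000 - (-1)·0.000) / (12) = -0.333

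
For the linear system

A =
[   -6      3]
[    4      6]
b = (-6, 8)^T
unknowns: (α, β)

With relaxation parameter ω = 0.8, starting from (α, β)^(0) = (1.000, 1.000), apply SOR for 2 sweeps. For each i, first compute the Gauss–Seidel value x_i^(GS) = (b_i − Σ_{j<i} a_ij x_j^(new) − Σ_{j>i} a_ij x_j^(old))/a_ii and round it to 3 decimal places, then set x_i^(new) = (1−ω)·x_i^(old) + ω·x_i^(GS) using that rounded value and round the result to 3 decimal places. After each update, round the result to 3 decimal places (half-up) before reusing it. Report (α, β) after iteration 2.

Iteration 1:
  α: GS value = (-6 - (3)·1.000) / (-6) = 1.500;  α ← (1−ω)·1.000 + ω·1.500 = 1.400
  β: GS value = (8 - (4)·1.400) / (6) = 0.400;  β ← (1−ω)·1.000 + ω·0.400 = 0.520
Iteration 2:
  α: GS value = (-6 - (3)·0.520) / (-6) = 1.260;  α ← (1−ω)·1.400 + ω·1.260 = 1.288
  β: GS value = (8 - (4)·1.288) / (6) = 0.475;  β ← (1−ω)·0.520 + ω·0.475 = 0.484

(1.288, 0.484)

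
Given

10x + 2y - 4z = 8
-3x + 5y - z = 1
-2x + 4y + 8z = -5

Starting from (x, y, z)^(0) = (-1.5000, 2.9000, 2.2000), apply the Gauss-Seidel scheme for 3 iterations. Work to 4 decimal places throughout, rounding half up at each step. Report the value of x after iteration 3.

0.5304

Iteration 1:
  x = (8 - (2)·2.9000 - (-4)·2.2000) / (10) = 1.1000
  y = (1 - (-3)·1.1000 - (-1)·2.2000) / (5) = 1.3000
  z = (-5 - (-2)·1.1000 - (4)·1.3000) / (8) = -1.0000
Iteration 2:
  x = (8 - (2)·1.3000 - (-4)·-1.0000) / (10) = 0.1400
  y = (1 - (-3)·0.1400 - (-1)·-1.0000) / (5) = 0.0840
  z = (-5 - (-2)·0.1400 - (4)·0.0840) / (8) = -0.6320
Iteration 3:
  x = (8 - (2)·0.0840 - (-4)·-0.6320) / (10) = 0.5304
  y = (1 - (-3)·0.5304 - (-1)·-0.6320) / (5) = 0.3918
  z = (-5 - (-2)·0.5304 - (4)·0.3918) / (8) = -0.6883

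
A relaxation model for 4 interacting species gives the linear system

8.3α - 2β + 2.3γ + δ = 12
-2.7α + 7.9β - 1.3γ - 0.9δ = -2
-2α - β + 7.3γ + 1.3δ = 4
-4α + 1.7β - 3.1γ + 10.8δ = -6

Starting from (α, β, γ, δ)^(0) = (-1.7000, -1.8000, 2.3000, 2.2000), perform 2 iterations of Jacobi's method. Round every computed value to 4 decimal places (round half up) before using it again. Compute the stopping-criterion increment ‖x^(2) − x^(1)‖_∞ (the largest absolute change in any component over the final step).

1.4700

Iteration 1:
  α = (12 - (-2)·-1.8000 - (2.3)·2.3000 - (1)·2.2000) / (8.3) = 0.1096
  β = (-2 - (-2.7)·-1.7000 - (-1.3)·2.3000 - (-0.9)·2.2000) / (7.9) = -0.2051
  γ = (4 - (-2)·-1.7000 - (-1)·-1.8000 - (1.3)·2.2000) / (7.3) = -0.5562
  δ = (-6 - (-4)·-1.7000 - (1.7)·-1.8000 - (-3.1)·2.3000) / (10.8) = -0.2417
Iteration 2:
  α = (12 - (-2)·-0.2051 - (2.3)·-0.5562 - (1)·-0.2417) / (8.3) = 1.5796
  β = (-2 - (-2.7)·0.1096 - (-1.3)·-0.5562 - (-0.9)·-0.2417) / (7.9) = -0.3348
  γ = (4 - (-2)·0.1096 - (-1)·-0.2051 - (1.3)·-0.2417) / (7.3) = 0.5929
  δ = (-6 - (-4)·0.1096 - (1.7)·-0.2051 - (-3.1)·-0.5562) / (10.8) = -0.6423
Change: (1.4700, -0.1297, 1.1491, -0.4006) → max |·| = 1.4700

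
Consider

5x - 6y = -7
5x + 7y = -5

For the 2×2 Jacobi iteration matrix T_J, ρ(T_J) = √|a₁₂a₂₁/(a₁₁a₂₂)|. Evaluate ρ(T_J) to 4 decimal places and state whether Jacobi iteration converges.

a₁₂a₂₁/(a₁₁a₂₂) = (-6)·(5) / ((5)·(7)) = -0.857143
ρ = √|-0.857143| = √0.857143 = 0.9258
ρ < 1, so Jacobi converges

0.9258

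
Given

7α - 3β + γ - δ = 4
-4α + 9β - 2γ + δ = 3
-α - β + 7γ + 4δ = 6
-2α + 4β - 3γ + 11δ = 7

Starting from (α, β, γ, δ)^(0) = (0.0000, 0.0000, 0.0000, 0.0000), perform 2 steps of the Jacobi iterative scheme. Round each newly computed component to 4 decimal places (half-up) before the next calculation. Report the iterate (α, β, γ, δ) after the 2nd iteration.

(0.6827, 0.7070, 0.6227, 0.8528)

Iteration 1:
  α = (4 - (-3)·0.0000 - (1)·0.0000 - (-1)·0.0000) / (7) = 0.5714
  β = (3 - (-4)·0.0000 - (-2)·0.0000 - (1)·0.0000) / (9) = 0.3333
  γ = (6 - (-1)·0.0000 - (-1)·0.0000 - (4)·0.0000) / (7) = 0.8571
  δ = (7 - (-2)·0.0000 - (4)·0.0000 - (-3)·0.0000) / (11) = 0.6364
Iteration 2:
  α = (4 - (-3)·0.3333 - (1)·0.8571 - (-1)·0.6364) / (7) = 0.6827
  β = (3 - (-4)·0.5714 - (-2)·0.8571 - (1)·0.6364) / (9) = 0.7070
  γ = (6 - (-1)·0.5714 - (-1)·0.3333 - (4)·0.6364) / (7) = 0.6227
  δ = (7 - (-2)·0.5714 - (4)·0.3333 - (-3)·0.8571) / (11) = 0.8528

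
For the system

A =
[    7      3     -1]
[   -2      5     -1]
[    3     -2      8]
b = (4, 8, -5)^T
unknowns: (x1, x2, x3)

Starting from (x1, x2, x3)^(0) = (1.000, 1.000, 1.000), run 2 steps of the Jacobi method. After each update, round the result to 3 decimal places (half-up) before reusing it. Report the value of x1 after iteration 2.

-0.479

Iteration 1:
  x1 = (4 - (3)·1.000 - (-1)·1.000) / (7) = 0.286
  x2 = (8 - (-2)·1.000 - (-1)·1.000) / (5) = 2.200
  x3 = (-5 - (3)·1.000 - (-2)·1.000) / (8) = -0.750
Iteration 2:
  x1 = (4 - (3)·2.200 - (-1)·-0.750) / (7) = -0.479
  x2 = (8 - (-2)·0.286 - (-1)·-0.750) / (5) = 1.564
  x3 = (-5 - (3)·0.286 - (-2)·2.200) / (8) = -0.182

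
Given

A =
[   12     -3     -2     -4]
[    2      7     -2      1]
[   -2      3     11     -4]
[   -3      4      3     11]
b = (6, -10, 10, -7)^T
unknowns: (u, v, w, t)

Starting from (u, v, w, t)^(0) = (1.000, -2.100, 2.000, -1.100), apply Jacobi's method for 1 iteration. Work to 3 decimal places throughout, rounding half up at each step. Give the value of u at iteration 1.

Iteration 1:
  u = (6 - (-3)·-2.100 - (-2)·2.000 - (-4)·-1.100) / (12) = -0.058
  v = (-10 - (2)·1.000 - (-2)·2.000 - (1)·-1.100) / (7) = -0.986
  w = (10 - (-2)·1.000 - (3)·-2.100 - (-4)·-1.100) / (11) = 1.264
  t = (-7 - (-3)·1.000 - (4)·-2.100 - (3)·2.000) / (11) = -0.145

-0.058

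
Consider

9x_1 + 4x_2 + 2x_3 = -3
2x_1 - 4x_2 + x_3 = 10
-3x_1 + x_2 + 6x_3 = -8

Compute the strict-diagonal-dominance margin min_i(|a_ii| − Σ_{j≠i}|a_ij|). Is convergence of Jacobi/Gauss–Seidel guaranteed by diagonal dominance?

row 1: |9| − (4+2) = 3
row 2: |-4| − (2+1) = 1
row 3: |6| − (3+1) = 2
minimum over rows = 1 → strictly diagonally dominant (convergence guaranteed)

1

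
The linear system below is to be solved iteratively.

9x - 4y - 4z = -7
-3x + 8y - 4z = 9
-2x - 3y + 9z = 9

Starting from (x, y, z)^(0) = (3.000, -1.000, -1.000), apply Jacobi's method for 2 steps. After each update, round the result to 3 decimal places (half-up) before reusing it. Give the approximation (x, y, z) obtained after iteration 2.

(0.592, 1.166, 1.213)

Iteration 1:
  x = (-7 - (-4)·-1.000 - (-4)·-1.000) / (9) = -1.667
  y = (9 - (-3)·3.000 - (-4)·-1.000) / (8) = 1.750
  z = (9 - (-2)·3.000 - (-3)·-1.000) / (9) = 1.333
Iteration 2:
  x = (-7 - (-4)·1.750 - (-4)·1.333) / (9) = 0.592
  y = (9 - (-3)·-1.667 - (-4)·1.333) / (8) = 1.166
  z = (9 - (-2)·-1.667 - (-3)·1.750) / (9) = 1.213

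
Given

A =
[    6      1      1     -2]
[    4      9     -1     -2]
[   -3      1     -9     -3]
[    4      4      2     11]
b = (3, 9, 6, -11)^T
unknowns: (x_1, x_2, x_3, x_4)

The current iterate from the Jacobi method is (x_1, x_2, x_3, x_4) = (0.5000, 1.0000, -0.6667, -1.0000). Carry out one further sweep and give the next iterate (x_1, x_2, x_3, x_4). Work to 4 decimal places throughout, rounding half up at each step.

One sweep:
  x_1 = (3 - (1)·1.0000 - (1)·-0.6667 - (-2)·-1.0000) / (6) = 0.1111
  x_2 = (9 - (4)·0.5000 - (-1)·-0.6667 - (-2)·-1.0000) / (9) = 0.4815
  x_3 = (6 - (-3)·0.5000 - (1)·1.0000 - (-3)·-1.0000) / (-9) = -0.3889
  x_4 = (-11 - (4)·0.5000 - (4)·1.0000 - (2)·-0.6667) / (11) = -1.4242

(0.1111, 0.4815, -0.3889, -1.4242)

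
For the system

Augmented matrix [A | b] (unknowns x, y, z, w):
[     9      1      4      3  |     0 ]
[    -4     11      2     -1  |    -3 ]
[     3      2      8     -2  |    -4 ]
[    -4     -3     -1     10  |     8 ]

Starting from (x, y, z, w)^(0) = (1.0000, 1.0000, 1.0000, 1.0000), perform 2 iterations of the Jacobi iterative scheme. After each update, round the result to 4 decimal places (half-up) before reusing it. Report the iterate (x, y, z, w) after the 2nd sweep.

(-0.1444, -0.2914, 0.2333, 0.3569)

Iteration 1:
  x = (0 - (1)·1.0000 - (4)·1.0000 - (3)·1.0000) / (9) = -0.8889
  y = (-3 - (-4)·1.0000 - (2)·1.0000 - (-1)·1.0000) / (11) = 0.0000
  z = (-4 - (3)·1.0000 - (2)·1.0000 - (-2)·1.0000) / (8) = -0.8750
  w = (8 - (-4)·1.0000 - (-3)·1.0000 - (-1)·1.0000) / (10) = 1.6000
Iteration 2:
  x = (0 - (1)·0.0000 - (4)·-0.8750 - (3)·1.6000) / (9) = -0.1444
  y = (-3 - (-4)·-0.8889 - (2)·-0.8750 - (-1)·1.6000) / (11) = -0.2914
  z = (-4 - (3)·-0.8889 - (2)·0.0000 - (-2)·1.6000) / (8) = 0.2333
  w = (8 - (-4)·-0.8889 - (-3)·0.0000 - (-1)·-0.8750) / (10) = 0.3569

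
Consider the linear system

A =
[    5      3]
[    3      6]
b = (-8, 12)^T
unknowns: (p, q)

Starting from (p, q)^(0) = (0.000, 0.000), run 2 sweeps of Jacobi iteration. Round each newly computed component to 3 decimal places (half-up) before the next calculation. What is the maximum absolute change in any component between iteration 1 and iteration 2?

Iteration 1:
  p = (-8 - (3)·0.000) / (5) = -1.600
  q = (12 - (3)·0.000) / (6) = 2.000
Iteration 2:
  p = (-8 - (3)·2.000) / (5) = -2.800
  q = (12 - (3)·-1.600) / (6) = 2.800
Change: (-1.200, 0.800) → max |·| = 1.200

1.200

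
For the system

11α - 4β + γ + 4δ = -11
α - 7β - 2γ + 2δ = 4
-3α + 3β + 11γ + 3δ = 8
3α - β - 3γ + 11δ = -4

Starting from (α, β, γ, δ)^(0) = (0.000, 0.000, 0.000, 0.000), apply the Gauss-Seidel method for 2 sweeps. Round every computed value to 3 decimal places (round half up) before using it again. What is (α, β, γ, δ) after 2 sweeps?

(-1.326, -0.940, 0.616, 0.081)

Iteration 1:
  α = (-11 - (-4)·0.000 - (1)·0.000 - (4)·0.000) / (11) = -1.000
  β = (4 - (1)·-1.000 - (-2)·0.000 - (2)·0.000) / (-7) = -0.714
  γ = (8 - (-3)·-1.000 - (3)·-0.714 - (3)·0.000) / (11) = 0.649
  δ = (-4 - (3)·-1.000 - (-1)·-0.714 - (-3)·0.649) / (11) = 0.021
Iteration 2:
  α = (-11 - (-4)·-0.714 - (1)·0.649 - (4)·0.021) / (11) = -1.326
  β = (4 - (1)·-1.326 - (-2)·0.649 - (2)·0.021) / (-7) = -0.940
  γ = (8 - (-3)·-1.326 - (3)·-0.940 - (3)·0.021) / (11) = 0.616
  δ = (-4 - (3)·-1.326 - (-1)·-0.940 - (-3)·0.616) / (11) = 0.081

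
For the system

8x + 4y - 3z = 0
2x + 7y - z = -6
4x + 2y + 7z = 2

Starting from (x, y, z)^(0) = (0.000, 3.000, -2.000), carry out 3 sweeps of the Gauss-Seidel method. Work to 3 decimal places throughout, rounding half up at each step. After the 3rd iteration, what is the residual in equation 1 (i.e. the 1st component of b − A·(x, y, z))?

Iteration 1:
  x = (0 - (4)·3.000 - (-3)·-2.000) / (8) = -2.250
  y = (-6 - (2)·-2.250 - (-1)·-2.000) / (7) = -0.500
  z = (2 - (4)·-2.250 - (2)·-0.500) / (7) = 1.714
Iteration 2:
  x = (0 - (4)·-0.500 - (-3)·1.714) / (8) = 0.893
  y = (-6 - (2)·0.893 - (-1)·1.714) / (7) = -0.867
  z = (2 - (4)·0.893 - (2)·-0.867) / (7) = 0.023
Iteration 3:
  x = (0 - (4)·-0.867 - (-3)·0.023) / (8) = 0.442
  y = (-6 - (2)·0.442 - (-1)·0.023) / (7) = -0.980
  z = (2 - (4)·0.442 - (2)·-0.980) / (7) = 0.313
Residual b − A·x = (1.323, 0.289, 0.001)

1.323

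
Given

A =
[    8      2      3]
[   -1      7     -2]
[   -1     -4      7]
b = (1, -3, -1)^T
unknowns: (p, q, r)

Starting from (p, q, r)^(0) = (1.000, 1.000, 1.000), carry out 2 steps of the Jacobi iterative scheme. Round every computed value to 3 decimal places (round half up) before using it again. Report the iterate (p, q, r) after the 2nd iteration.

(-0.089, -0.337, -0.214)

Iteration 1:
  p = (1 - (2)·1.000 - (3)·1.000) / (8) = -0.500
  q = (-3 - (-1)·1.000 - (-2)·1.000) / (7) = 0.000
  r = (-1 - (-1)·1.000 - (-4)·1.000) / (7) = 0.571
Iteration 2:
  p = (1 - (2)·0.000 - (3)·0.571) / (8) = -0.089
  q = (-3 - (-1)·-0.500 - (-2)·0.571) / (7) = -0.337
  r = (-1 - (-1)·-0.500 - (-4)·0.000) / (7) = -0.214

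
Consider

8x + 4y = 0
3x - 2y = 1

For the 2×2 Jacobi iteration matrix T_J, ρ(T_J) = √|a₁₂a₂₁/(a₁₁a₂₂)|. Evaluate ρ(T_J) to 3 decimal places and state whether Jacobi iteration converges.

a₁₂a₂₁/(a₁₁a₂₂) = (4)·(3) / ((8)·(-2)) = -0.750000
ρ = √|-0.750000| = √0.750000 = 0.866
ρ < 1, so Jacobi converges

0.866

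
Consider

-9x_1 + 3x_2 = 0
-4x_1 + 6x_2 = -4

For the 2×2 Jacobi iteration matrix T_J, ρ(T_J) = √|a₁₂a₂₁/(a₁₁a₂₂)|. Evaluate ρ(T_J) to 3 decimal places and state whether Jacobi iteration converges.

0.471

a₁₂a₂₁/(a₁₁a₂₂) = (3)·(-4) / ((-9)·(6)) = 0.222222
ρ = √|0.222222| = √0.222222 = 0.471
ρ < 1, so Jacobi converges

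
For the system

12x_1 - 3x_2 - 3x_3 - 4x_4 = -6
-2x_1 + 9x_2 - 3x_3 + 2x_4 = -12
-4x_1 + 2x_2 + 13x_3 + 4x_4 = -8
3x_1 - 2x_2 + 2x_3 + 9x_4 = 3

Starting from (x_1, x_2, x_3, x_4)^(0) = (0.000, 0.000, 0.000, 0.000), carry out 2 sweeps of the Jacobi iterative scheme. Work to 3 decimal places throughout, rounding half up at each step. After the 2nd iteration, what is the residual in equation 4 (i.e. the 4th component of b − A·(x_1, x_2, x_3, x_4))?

Iteration 1:
  x_1 = (-6 - (-3)·0.000 - (-3)·0.000 - (-4)·0.000) / (12) = -0.500
  x_2 = (-12 - (-2)·0.000 - (-3)·0.000 - (2)·0.000) / (9) = -1.333
  x_3 = (-8 - (-4)·0.000 - (2)·0.000 - (4)·0.000) / (13) = -0.615
  x_4 = (3 - (3)·0.000 - (-2)·0.000 - (2)·0.000) / (9) = 0.333
Iteration 2:
  x_1 = (-6 - (-3)·-1.333 - (-3)·-0.615 - (-4)·0.333) / (12) = -0.876
  x_2 = (-12 - (-2)·-0.500 - (-3)·-0.615 - (2)·0.333) / (9) = -1.723
  x_3 = (-8 - (-4)·-0.500 - (2)·-1.333 - (4)·0.333) / (13) = -0.667
  x_4 = (3 - (3)·-0.500 - (-2)·-1.333 - (2)·-0.615) / (9) = 0.340
Residual b − A·x = (-1.298, -0.926, -0.747, 0.456)

0.456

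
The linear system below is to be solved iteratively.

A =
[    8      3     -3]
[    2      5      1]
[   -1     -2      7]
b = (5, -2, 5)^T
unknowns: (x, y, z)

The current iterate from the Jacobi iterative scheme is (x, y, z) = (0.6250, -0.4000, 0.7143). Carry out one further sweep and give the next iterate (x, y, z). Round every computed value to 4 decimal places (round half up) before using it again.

One sweep:
  x = (5 - (3)·-0.4000 - (-3)·0.7143) / (8) = 1.0429
  y = (-2 - (2)·0.6250 - (1)·0.7143) / (5) = -0.7929
  z = (5 - (-1)·0.6250 - (-2)·-0.4000) / (7) = 0.6893

(1.0429, -0.7929, 0.6893)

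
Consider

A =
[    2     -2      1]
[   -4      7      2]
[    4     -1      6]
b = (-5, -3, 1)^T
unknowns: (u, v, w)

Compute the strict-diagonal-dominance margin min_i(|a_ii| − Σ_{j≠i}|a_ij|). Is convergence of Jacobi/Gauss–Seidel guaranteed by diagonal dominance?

row 1: |2| − (2+1) = -1
row 2: |7| − (4+2) = 1
row 3: |6| − (4+1) = 1
minimum over rows = -1 → not strictly diagonally dominant

-1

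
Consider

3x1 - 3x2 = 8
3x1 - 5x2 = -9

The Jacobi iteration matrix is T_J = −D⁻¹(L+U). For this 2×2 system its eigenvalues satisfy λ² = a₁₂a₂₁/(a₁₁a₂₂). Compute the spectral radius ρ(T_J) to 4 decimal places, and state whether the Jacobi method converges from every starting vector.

0.7746

a₁₂a₂₁/(a₁₁a₂₂) = (-3)·(3) / ((3)·(-5)) = 0.600000
ρ = √|0.600000| = √0.600000 = 0.7746
ρ < 1, so Jacobi converges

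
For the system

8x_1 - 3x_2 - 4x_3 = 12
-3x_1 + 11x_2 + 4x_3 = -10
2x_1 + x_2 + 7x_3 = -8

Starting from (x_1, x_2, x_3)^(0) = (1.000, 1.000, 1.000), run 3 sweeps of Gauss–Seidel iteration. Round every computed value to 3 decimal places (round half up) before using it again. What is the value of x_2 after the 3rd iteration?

-0.237

Iteration 1:
  x_1 = (12 - (-3)·1.000 - (-4)·1.000) / (8) = 2.375
  x_2 = (-10 - (-3)·2.375 - (4)·1.000) / (11) = -0.625
  x_3 = (-8 - (2)·2.375 - (1)·-0.625) / (7) = -1.732
Iteration 2:
  x_1 = (12 - (-3)·-0.625 - (-4)·-1.732) / (8) = 0.400
  x_2 = (-10 - (-3)·0.400 - (4)·-1.732) / (11) = -0.170
  x_3 = (-8 - (2)·0.400 - (1)·-0.170) / (7) = -1.233
Iteration 3:
  x_1 = (12 - (-3)·-0.170 - (-4)·-1.233) / (8) = 0.820
  x_2 = (-10 - (-3)·0.820 - (4)·-1.233) / (11) = -0.237
  x_3 = (-8 - (2)·0.820 - (1)·-0.237) / (7) = -1.343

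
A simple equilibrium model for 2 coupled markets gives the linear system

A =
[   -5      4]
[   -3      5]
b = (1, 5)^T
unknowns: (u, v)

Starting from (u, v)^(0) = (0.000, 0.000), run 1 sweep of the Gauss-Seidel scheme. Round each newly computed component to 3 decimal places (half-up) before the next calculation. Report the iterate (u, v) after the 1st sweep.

Iteration 1:
  u = (1 - (4)·0.000) / (-5) = -0.200
  v = (5 - (-3)·-0.200) / (5) = 0.880

(-0.200, 0.880)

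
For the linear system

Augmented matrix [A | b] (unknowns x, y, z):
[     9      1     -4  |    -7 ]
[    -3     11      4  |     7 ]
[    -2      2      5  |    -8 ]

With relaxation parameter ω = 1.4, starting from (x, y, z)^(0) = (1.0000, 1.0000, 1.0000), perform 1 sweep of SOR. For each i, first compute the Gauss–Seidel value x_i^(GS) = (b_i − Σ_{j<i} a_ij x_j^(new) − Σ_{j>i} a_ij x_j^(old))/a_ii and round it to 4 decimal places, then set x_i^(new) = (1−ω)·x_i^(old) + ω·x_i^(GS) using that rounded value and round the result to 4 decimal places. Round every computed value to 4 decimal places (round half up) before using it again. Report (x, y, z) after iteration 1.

Iteration 1:
  x: GS value = (-7 - (1)·1.0000 - (-4)·1.0000) / (9) = -0.4444;  x ← (1−ω)·1.0000 + ω·-0.4444 = -1.0222
  y: GS value = (7 - (-3)·-1.0222 - (4)·1.0000) / (11) = -0.0061;  y ← (1−ω)·1.0000 + ω·-0.0061 = -0.4085
  z: GS value = (-8 - (-2)·-1.0222 - (2)·-0.4085) / (5) = -1.8455;  z ← (1−ω)·1.0000 + ω·-1.8455 = -2.9837

(-1.0222, -0.4085, -2.9837)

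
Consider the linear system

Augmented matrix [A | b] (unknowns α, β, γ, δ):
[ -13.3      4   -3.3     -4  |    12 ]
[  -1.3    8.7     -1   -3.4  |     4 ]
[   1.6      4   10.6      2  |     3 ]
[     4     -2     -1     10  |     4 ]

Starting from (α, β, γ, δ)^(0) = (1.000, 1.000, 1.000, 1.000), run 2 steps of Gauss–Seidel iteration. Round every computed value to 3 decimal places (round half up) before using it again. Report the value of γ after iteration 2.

-0.032

Iteration 1:
  α = (12 - (4)·1.000 - (-3.3)·1.000 - (-4)·1.000) / (-13.3) = -1.150
  β = (4 - (-1.3)·-1.150 - (-1)·1.000 - (-3.4)·1.000) / (8.7) = 0.794
  γ = (3 - (1.6)·-1.150 - (4)·0.794 - (2)·1.000) / (10.6) = -0.032
  δ = (4 - (4)·-1.150 - (-2)·0.794 - (-1)·-0.032) / (10) = 1.016
Iteration 2:
  α = (12 - (4)·0.794 - (-3.3)·-0.032 - (-4)·1.016) / (-13.3) = -0.961
  β = (4 - (-1.3)·-0.961 - (-1)·-0.032 - (-3.4)·1.016) / (8.7) = 0.710
  γ = (3 - (1.6)·-0.961 - (4)·0.710 - (2)·1.016) / (10.6) = -0.032
  δ = (4 - (4)·-0.961 - (-2)·0.710 - (-1)·-0.032) / (10) = 0.923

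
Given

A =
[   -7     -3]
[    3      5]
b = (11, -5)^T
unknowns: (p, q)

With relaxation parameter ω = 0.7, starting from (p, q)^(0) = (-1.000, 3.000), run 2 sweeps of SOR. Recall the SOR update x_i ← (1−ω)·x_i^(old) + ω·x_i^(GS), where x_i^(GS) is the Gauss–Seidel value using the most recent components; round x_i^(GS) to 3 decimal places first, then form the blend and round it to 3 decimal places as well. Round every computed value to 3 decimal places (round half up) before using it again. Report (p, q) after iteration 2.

(-2.140, 0.549)

Iteration 1:
  p: GS value = (11 - (-3)·3.000) / (-7) = -2.857;  p ← (1−ω)·-1.000 + ω·-2.857 = -2.300
  q: GS value = (-5 - (3)·-2.300) / (5) = 0.380;  q ← (1−ω)·3.000 + ω·0.380 = 1.166
Iteration 2:
  p: GS value = (11 - (-3)·1.166) / (-7) = -2.071;  p ← (1−ω)·-2.300 + ω·-2.071 = -2.140
  q: GS value = (-5 - (3)·-2.140) / (5) = 0.284;  q ← (1−ω)·1.166 + ω·0.284 = 0.549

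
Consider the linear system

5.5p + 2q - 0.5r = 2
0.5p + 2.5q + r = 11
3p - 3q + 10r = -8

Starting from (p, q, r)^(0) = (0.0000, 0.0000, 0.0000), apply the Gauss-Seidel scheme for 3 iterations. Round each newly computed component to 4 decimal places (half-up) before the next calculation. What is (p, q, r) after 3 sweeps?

Iteration 1:
  p = (2 - (2)·0.0000 - (-0.5)·0.0000) / (5.5) = 0.3636
  q = (11 - (0.5)·0.3636 - (1)·0.0000) / (2.5) = 4.3273
  r = (-8 - (3)·0.3636 - (-3)·4.3273) / (10) = 0.3891
Iteration 2:
  p = (2 - (2)·4.3273 - (-0.5)·0.3891) / (5.5) = -1.1746
  q = (11 - (0.5)·-1.1746 - (1)·0.3891) / (2.5) = 4.4793
  r = (-8 - (3)·-1.1746 - (-3)·4.4793) / (10) = 0.8962
Iteration 3:
  p = (2 - (2)·4.4793 - (-0.5)·0.8962) / (5.5) = -1.1837
  q = (11 - (0.5)·-1.1837 - (1)·0.8962) / (2.5) = 4.2783
  r = (-8 - (3)·-1.1837 - (-3)·4.2783) / (10) = 0.8386

(-1.1837, 4.2783, 0.8386)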